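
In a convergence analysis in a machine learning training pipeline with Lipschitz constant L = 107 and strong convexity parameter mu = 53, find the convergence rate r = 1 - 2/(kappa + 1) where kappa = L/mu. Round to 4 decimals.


Step 1: Compute the condition number.
kappa = L/mu = 107/53 = 2.0189
Step 2: Compute the convergence rate.
r = 1 - 2/(kappa + 1) = 1 - 2*mu/(L + mu) = (L - mu)/(L + mu) = 54/160 = 0.3375


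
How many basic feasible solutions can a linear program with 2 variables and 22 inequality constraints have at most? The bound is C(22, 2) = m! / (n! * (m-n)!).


Each vertex corresponds to some choice of n active constraints out of m, so the number of vertices is at most C(m, n) = m! / (n!(m-n)!).
m = 22, n = 2
Numerator: 22 * 21
Denominator: 2! = 2
C(22, 2) = 231


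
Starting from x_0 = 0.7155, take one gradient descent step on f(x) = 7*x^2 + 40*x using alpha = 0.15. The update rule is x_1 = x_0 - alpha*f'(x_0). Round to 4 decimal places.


We compute the gradient at x_0 and apply the update.
f'(x) = 14*x + 40
f'(0.7155) = 14*0.7155 + 40 = 50.017
x_1 = 0.7155 - 0.15*50.017 = -6.7871


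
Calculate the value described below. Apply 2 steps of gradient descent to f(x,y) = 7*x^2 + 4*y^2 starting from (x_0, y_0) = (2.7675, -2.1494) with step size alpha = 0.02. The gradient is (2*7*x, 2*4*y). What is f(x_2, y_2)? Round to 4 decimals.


Gradient descent on f(x,y) = 7*x^2 + 4*y^2.
Starting point: (2.7675, -2.1494), alpha = 0.02
Step 1: grad_x = 2*7*2.7675 = 38.745, grad_y = 2*4*-2.1494 = -17.1952
  x_1 = 2.7675 - 0.02*38.745 = 1.9926
  y_1 = -2.1494 - 0.02*-17.1952 = -1.8055
Step 2: grad_x = 2*7*1.9926 = 27.8964, grad_y = 2*4*-1.8055 = -14.444
  x_2 = 1.9926 - 0.02*27.8964 = 1.4347
  y_2 = -1.8055 - 0.02*-14.444 = -1.5166
f(1.4347, -1.5166) = 7*1.4347^2 + 4*(-1.5166)^2 = 23.6085


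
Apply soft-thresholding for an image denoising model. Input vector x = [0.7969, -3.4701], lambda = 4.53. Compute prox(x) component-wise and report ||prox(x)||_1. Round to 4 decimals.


Soft-thresholding with lambda = 4.53:
prox(0.7969) = sign(0.7969)*max(|0.7969| - 4.53, 0) = 0.0
prox(-3.4701) = sign(-3.4701)*max(|-3.4701| - 4.53, 0) = 0.0
prox(x) = [0.0, 0.0]
||prox(x)||_1 = 0.0 + 0.0 = 0.0


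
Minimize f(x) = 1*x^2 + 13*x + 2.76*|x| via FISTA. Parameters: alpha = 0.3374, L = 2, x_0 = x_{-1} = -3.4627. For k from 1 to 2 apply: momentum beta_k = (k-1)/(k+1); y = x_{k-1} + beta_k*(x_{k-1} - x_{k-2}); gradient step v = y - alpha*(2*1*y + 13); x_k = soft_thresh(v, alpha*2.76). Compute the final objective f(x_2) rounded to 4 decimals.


FISTA on f(x) = 1*x^2 + 13*x + 2.76*|x|
L = 2, alpha = 0.3374
Iteration 1: beta = 0.0, y = -3.4627 + 0.0*(-3.4627 + 3.4627) = -3.4627
  grad(y) = 6.0746, v = y - alpha*grad = -5.5123
  prox(v) = soft_thresh(-5.5123, 0.9312) = -4.581
Iteration 2: beta = 0.3333, y = -4.581 + 0.3333*(-4.581 + 3.4627) = -4.9538
  grad(y) = 3.0923, v = y - alpha*grad = -5.9972
  prox(v) = soft_thresh(-5.9972, 0.9312) = -5.066
f(x_2) = 1*(-5.066)^2 + 13*(-5.066) + 2.76*|-5.066| = -26.2115


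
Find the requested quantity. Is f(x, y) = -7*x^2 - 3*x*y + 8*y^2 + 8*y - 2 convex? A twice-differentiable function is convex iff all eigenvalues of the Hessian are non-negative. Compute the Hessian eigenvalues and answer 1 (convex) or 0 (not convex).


The Hessian of f(x,y) = -7*x^2 - 3*x*y + 8*y^2 + 8*y - 2 is:
H = [[-14, -3], [-3, 16]]
Trace = -14 + 16 = 2
Determinant = -14*16 - (-3)^2 = -233
Discriminant = (2)^2 - 4*-233 = 936.0
Eigenvalues: lambda_1 = -14.2971, lambda_2 = 16.2971
The function is not convex.

0


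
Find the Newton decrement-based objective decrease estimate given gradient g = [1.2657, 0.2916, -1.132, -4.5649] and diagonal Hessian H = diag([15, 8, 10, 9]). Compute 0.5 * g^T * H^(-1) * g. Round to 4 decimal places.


Step 1: H is diagonal, so H^(-1) * g = [0.0844, 0.0365, -0.1132, -0.5072].
Step 2: g^T H^(-1) g = sum_i g_i^2 / H_ii
  = (1.2657)^2/15 + (0.2916)^2/8 + (-1.132)^2/10 + (-4.5649)^2/9
  = 0.1068 + 0.0106 + 0.1281 + 2.3154 = 2.5609
Step 3: Objective decrease = 0.5 * g^T H^(-1) g = 1.2805


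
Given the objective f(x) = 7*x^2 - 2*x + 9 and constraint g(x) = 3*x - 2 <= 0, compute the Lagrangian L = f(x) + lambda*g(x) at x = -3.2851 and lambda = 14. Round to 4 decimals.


Step 1: Evaluate f(x).
f(-3.2851) = 7*(-3.2851)^2 - 2*(-3.2851) + 9 = 91.1134
Step 2: Evaluate g(x).
g(-3.2851) = 3*-3.2851 - 2 = -11.8553
Step 3: Compute Lagrangian.
L = 91.1134 + 14*-11.8553 = -74.8608


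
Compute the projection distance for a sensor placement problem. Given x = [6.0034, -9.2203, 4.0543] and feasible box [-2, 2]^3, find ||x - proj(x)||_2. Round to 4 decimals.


Project each component onto [-2, 2].
clip(6.0034) = 2.0, clip(-9.2203) = -2.0, clip(4.0543) = 2.0
Projection = [2.0, -2.0, 2.0]
Squared diffs: [16.0272, 52.1327, 4.2201]
Distance = sqrt(72.38) = 8.5076


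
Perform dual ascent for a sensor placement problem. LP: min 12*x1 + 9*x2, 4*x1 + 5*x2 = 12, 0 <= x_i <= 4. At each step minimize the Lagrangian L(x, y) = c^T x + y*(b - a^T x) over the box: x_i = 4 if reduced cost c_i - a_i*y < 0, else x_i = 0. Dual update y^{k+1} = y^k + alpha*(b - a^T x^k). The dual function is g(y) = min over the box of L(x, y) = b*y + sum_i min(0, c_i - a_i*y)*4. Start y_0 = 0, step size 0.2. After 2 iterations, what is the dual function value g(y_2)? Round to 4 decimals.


Dual ascent for LP: min 12*x1 + 9*x2, 4*x1 + 5*x2 = 12, 0 <= x_i <= 4
Step 1: y^k = 0.0, reduced costs: (12.0, 9.0)
  x^k = (0.0, 0.0), subgradient = b - a^T x = 12.0
  y^{k+1} = 0.0 + 0.2*12.0 = 2.4
Step 2: y^k = 2.4, reduced costs: (2.4, -3.0)
  x^k = (0.0, 4.0), subgradient = b - a^T x = -8.0
  y^{k+1} = 2.4 + 0.2*-8.0 = 0.8
Dual objective at y_2 = 0.8: reduced costs (8.8, 5.0), box minimizer x = (0.0, 0.0)
g(y_2) = b*y + (c1 - a1*y)*x1 + (c2 - a2*y)*x2 = 12*0.8 + 8.8*0.0 + 5.0*0.0 = 9.6 + 0.0 + 0.0 = 9.6


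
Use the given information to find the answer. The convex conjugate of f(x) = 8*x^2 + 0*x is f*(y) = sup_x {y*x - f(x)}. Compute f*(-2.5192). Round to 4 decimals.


f*(y) = sup_x {y*x - a*x^2 - b*x} = sup_x {(y-b)*x - a*x^2}
FOC: (y - b) - 2a*x = 0 => x* = (y - b)/(2a)
x* = (-2.5192 - 0)/(2*8) = -0.1575
f*(-2.5192) = (y-b)^2/(4a) = (-2.5192 - 0)^2/(4*8)
= 6.3464/32 = 0.1983


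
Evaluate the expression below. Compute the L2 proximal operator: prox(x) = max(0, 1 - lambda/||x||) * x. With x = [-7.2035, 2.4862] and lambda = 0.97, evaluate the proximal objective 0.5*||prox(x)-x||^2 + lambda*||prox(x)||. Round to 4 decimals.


Step 1: Compute ||x||.
||x|| = 7.6205
Step 2: Compute scaling factor.
scale = max(0, 1 - 0.97/7.6205) = 0.8727
Step 3: prox(x) = [-6.2866, 2.1697]
||prox(x)|| = 6.6505
Step 4: Proximal objective.
0.5*||prox-x||^2 = 0.4705
lambda*||prox|| = 6.451
Total = 6.9214


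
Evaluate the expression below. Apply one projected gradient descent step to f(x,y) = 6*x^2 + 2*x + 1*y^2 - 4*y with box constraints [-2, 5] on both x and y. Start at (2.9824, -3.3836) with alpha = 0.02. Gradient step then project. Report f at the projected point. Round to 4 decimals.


Step 1: Compute gradient at (2.9824, -3.3836).
grad_x = 2*6*2.9824 + 2 = 37.7888
grad_y = 2*1*-3.3836 - 4 = -10.7672
Step 2: Gradient step.
x_raw = 2.9824 - 0.02*37.7888 = 2.2266
y_raw = -3.3836 - 0.02*-10.7672 = -3.1683
Step 3: Project onto [-2, 5].
x_proj = clip(2.2266) = 2.2266
y_proj = clip(-3.1683) = -2.0
Step 4: Evaluate f.
f(2.2266, -2.0) = 46.2004


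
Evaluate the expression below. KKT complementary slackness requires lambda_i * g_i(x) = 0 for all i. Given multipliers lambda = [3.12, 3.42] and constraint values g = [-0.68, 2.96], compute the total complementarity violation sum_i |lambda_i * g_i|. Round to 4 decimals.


KKT complementary slackness check:
lambda_1 * g_1 = 3.12 * -0.68 = -2.1216
lambda_2 * g_2 = 3.42 * 2.96 = 10.1232
Total violation = 2.1216 + 10.1232 = 12.2448


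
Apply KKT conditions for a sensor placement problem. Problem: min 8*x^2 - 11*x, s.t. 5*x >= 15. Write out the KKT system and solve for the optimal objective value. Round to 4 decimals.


Step 1: Try lambda = 0 (constraint inactive).
x_unc = 11/(2*8) = 0.6875
Check: 5*0.6875 = 3.4375 < 15 -- violated!
Step 2: Constraint must be active: 5*x = 15
x* = 15/5 = 3.0
lambda = (2*8*3.0 - 11)/5 = 7.4
Step 3: Compute optimal value.
f(x*) = 8*3.0^2 - 11*3.0 = 39.0


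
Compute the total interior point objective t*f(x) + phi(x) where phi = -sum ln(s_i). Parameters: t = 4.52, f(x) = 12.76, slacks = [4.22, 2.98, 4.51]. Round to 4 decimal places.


Step 1: Compute log-barrier.
ln values: [1.4398, 1.0919, 1.5063]
phi = -(1.4398 + 1.0919 + 1.5063) = -4.0381
Step 2: Compute augmented objective.
t*f(x) = 4.52*12.76 = 57.6752
Total = 57.6752 - 4.0381 = 53.6371


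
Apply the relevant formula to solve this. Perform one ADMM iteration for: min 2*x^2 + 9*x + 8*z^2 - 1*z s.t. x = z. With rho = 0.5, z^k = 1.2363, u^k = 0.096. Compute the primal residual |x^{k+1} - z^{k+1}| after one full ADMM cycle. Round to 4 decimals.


ADMM iteration with rho = 0.5, z^k = 1.2363, u^k = 0.096
Step 1: x-update.
Minimize 2*x^2 + 9*x + (0.5/2)*(x - 1.2363 + 0.096)^2
FOC: (2*2 + 0.5)*x = -9 + 0.5*(1.2363 - 0.096)
x^{k+1} = -1.8733
Step 2: z-update.
Minimize 8*z^2 - 1*z + (0.5/2)*(-1.8733 - z + 0.096)^2
FOC: (2*8 + 0.5)*z = 1 + 0.5*(-1.8733 + 0.096)
z^{k+1} = 0.0067
Step 3: u-update.
u^{k+1} = 0.096 - 1.8733 - 0.0067 = -1.784
Step 4: Primal residual = |-1.8733 - 0.0067| = 1.88


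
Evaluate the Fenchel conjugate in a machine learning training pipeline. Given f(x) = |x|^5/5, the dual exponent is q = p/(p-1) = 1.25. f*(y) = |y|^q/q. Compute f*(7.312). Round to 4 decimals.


The conjugate exponent q satisfies 1/p + 1/q = 1.
p = 5, so q = 5/(5 - 1) = 1.25
|y|^q = 7.312^1.25 = 12.0239
f*(7.312) = 12.0239 / 1.25 = 9.6191


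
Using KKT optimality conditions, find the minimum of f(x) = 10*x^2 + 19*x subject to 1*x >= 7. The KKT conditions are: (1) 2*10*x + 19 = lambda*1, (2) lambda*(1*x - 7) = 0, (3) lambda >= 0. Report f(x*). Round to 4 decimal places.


Step 1: Try lambda = 0 (constraint inactive).
x_unc = -19/(2*10) = -0.95
Check: 1*-0.95 = -0.95 < 7 -- violated!
Step 2: Constraint must be active: 1*x = 7
x* = 7/1 = 7.0
lambda = (2*10*7.0 + 19)/1 = 159.0
Step 3: Compute optimal value.
f(x*) = 10*7.0^2 + 19*7.0 = 623.0


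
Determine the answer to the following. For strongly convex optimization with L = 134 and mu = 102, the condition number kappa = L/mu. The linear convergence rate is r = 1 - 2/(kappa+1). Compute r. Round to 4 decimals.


Step 1: Compute the condition number.
kappa = L/mu = 134/102 = 1.3137
Step 2: Compute the convergence rate.
r = 1 - 2/(kappa + 1) = 1 - 2*mu/(L + mu) = (L - mu)/(L + mu) = 32/236 = 0.1356


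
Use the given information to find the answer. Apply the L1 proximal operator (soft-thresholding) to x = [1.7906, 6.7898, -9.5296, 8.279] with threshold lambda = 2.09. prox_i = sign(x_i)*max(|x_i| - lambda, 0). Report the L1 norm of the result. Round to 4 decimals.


Soft-thresholding with lambda = 2.09:
prox(1.7906) = sign(1.7906)*max(|1.7906| - 2.09, 0) = 0.0
prox(6.7898) = sign(6.7898)*max(|6.7898| - 2.09, 0) = 4.6998
prox(-9.5296) = sign(-9.5296)*max(|-9.5296| - 2.09, 0) = -7.4396
prox(8.279) = sign(8.279)*max(|8.279| - 2.09, 0) = 6.189
prox(x) = [0.0, 4.6998, -7.4396, 6.189]
||prox(x)||_1 = 0.0 + 4.6998 + 7.4396 + 6.189 = 18.3284


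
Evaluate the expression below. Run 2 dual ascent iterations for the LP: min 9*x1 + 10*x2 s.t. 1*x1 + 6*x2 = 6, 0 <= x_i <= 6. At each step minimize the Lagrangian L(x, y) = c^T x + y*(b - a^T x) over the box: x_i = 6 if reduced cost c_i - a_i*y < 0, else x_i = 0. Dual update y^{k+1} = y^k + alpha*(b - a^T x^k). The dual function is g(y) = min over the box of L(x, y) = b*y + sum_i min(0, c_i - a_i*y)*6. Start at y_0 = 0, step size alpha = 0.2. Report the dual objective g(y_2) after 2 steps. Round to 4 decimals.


Dual ascent for LP: min 9*x1 + 10*x2, 1*x1 + 6*x2 = 6, 0 <= x_i <= 6
Step 1: y^k = 0.0, reduced costs: (9.0, 10.0)
  x^k = (0.0, 0.0), subgradient = b - a^T x = 6.0
  y^{k+1} = 0.0 + 0.2*6.0 = 1.2
Step 2: y^k = 1.2, reduced costs: (7.8, 2.8)
  x^k = (0.0, 0.0), subgradient = b - a^T x = 6.0
  y^{k+1} = 1.2 + 0.2*6.0 = 2.4
Dual objective at y_2 = 2.4: reduced costs (6.6, -4.4), box minimizer x = (0.0, 6.0)
g(y_2) = b*y + (c1 - a1*y)*x1 + (c2 - a2*y)*x2 = 6*2.4 + 6.6*0.0 + (-4.4)*6.0 = 14.4 + 0.0 - 26.4 = -12.0


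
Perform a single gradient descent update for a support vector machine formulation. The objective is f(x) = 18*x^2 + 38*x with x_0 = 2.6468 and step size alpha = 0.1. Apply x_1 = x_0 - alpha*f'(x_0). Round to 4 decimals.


We compute the gradient at x_0 and apply the update.
f'(x) = 36*x + 38
f'(2.6468) = 36*2.6468 + 38 = 133.2848
x_1 = 2.6468 - 0.1*133.2848 = -10.6817


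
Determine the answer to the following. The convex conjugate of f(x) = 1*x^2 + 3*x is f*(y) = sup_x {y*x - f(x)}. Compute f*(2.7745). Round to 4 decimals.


f*(y) = sup_x {y*x - a*x^2 - b*x} = sup_x {(y-b)*x - a*x^2}
FOC: (y - b) - 2a*x = 0 => x* = (y - b)/(2a)
x* = (2.7745 - 3)/(2*1) = -0.1128
f*(2.7745) = (y-b)^2/(4a) = (2.7745 - 3)^2/(4*1)
= 0.0509/4 = 0.0127


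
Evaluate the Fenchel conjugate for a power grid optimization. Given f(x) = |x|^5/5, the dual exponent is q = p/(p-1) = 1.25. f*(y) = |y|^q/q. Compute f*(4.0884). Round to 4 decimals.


The conjugate exponent q satisfies 1/p + 1/q = 1.
p = 5, so q = 5/(5 - 1) = 1.25
|y|^q = 4.0884^1.25 = 5.8136
f*(4.0884) = 5.8136 / 1.25 = 4.6508


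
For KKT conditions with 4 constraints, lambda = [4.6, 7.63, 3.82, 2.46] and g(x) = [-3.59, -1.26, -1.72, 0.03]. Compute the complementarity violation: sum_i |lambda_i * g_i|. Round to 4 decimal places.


KKT complementary slackness check:
lambda_1 * g_1 = 4.6 * -3.59 = -16.514
lambda_2 * g_2 = 7.63 * -1.26 = -9.6138
lambda_3 * g_3 = 3.82 * -1.72 = -6.5704
lambda_4 * g_4 = 2.46 * 0.03 = 0.0738
Total violation = 16.514 + 9.6138 + 6.5704 + 0.0738 = 32.772


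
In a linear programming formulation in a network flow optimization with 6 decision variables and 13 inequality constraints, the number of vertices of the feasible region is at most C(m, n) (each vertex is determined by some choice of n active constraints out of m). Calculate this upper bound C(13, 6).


Each vertex corresponds to some choice of n active constraints out of m, so the number of vertices is at most C(m, n) = m! / (n!(m-n)!).
m = 13, n = 6
Numerator: 13 * 12 * 11 * 10 * 9 * 8
Denominator: 6! = 720
C(13, 6) = 1716


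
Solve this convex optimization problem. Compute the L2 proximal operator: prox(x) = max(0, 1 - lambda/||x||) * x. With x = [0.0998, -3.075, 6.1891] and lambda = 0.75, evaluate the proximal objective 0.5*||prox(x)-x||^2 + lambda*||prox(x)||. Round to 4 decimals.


Step 1: Compute ||x||.
||x|| = 6.9116
Step 2: Compute scaling factor.
scale = max(0, 1 - 0.75/6.9116) = 0.8915
Step 3: prox(x) = [0.089, -2.7413, 5.5175]
||prox(x)|| = 6.1616
Step 4: Proximal objective.
0.5*||prox-x||^2 = 0.2813
lambda*||prox|| = 4.6212
Total = 4.9025


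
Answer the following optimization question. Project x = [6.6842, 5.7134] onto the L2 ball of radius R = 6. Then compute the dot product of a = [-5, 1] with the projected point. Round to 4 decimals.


Step 1: Compute ||x|| (intermediates to 6 decimals).
||x|| = sqrt(6.6842^2 + 5.7134^2) = 8.793263
Step 2: Project.
Since ||x|| > R, scale = R/||x|| = 6/8.793263 = 0.682341, proj(x) = scale * x
proj(x) = [4.560904, 3.898487]
Step 3: Dot product.
a^T * proj(x) = -5*4.560904 + 1*3.898487 = -18.906


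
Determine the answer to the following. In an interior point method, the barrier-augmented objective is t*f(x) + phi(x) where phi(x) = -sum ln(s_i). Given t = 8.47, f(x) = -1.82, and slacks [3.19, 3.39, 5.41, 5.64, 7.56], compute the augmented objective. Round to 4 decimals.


Step 1: Compute log-barrier.
ln values: [1.16, 1.2208, 1.6882, 1.7299, 2.0229]
phi = -(1.16 + 1.2208 + 1.6882 + 1.7299 + 2.0229) = -7.8219
Step 2: Compute augmented objective.
t*f(x) = 8.47*-1.82 = -15.4154
Total = -15.4154 - 7.8219 = -23.2373


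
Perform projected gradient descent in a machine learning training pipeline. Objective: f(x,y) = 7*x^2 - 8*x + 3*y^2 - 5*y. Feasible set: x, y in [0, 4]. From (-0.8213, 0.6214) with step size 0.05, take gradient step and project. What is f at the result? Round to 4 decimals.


Step 1: Compute gradient at (-0.8213, 0.6214).
grad_x = 2*7*-0.8213 - 8 = -19.4982
grad_y = 2*3*0.6214 - 5 = -1.2716
Step 2: Gradient step.
x_raw = -0.8213 - 0.05*-19.4982 = 0.1536
y_raw = 0.6214 - 0.05*-1.2716 = 0.685
Step 3: Project onto [0, 4].
x_proj = clip(0.1536) = 0.1536
y_proj = clip(0.685) = 0.685
Step 4: Evaluate f.
f(0.1536, 0.685) = -3.081


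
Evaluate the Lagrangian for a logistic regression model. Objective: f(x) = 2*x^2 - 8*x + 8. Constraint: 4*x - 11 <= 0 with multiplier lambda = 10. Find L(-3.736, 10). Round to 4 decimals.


Step 1: Evaluate f(x).
f(-3.736) = 2*(-3.736)^2 - 8*(-3.736) + 8 = 65.8034
Step 2: Evaluate g(x).
g(-3.736) = 4*-3.736 - 11 = -25.944
Step 3: Compute Lagrangian.
L = 65.8034 + 10*-25.944 = -193.6366


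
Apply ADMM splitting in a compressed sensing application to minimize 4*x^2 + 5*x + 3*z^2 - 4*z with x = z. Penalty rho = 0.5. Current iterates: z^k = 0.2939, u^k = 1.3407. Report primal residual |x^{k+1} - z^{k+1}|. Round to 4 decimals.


ADMM iteration with rho = 0.5, z^k = 0.2939, u^k = 1.3407
Step 1: x-update.
Minimize 4*x^2 + 5*x + (0.5/2)*(x - 0.2939 + 1.3407)^2
FOC: (2*4 + 0.5)*x = -5 + 0.5*(0.2939 - 1.3407)
x^{k+1} = -0.6498
Step 2: z-update.
Minimize 3*z^2 - 4*z + (0.5/2)*(-0.6498 - z + 1.3407)^2
FOC: (2*3 + 0.5)*z = 4 + 0.5*(-0.6498 + 1.3407)
z^{k+1} = 0.6685
Step 3: u-update.
u^{k+1} = 1.3407 - 0.6498 - 0.6685 = 0.0224
Step 4: Primal residual = |-0.6498 - 0.6685| = 1.3183


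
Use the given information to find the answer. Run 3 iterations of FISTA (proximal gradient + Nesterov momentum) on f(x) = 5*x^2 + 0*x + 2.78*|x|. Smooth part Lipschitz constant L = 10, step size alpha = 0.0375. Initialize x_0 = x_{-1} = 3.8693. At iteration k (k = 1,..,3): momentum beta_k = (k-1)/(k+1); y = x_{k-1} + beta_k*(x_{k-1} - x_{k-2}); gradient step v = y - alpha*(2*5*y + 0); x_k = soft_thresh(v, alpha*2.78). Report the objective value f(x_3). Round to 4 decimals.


FISTA on f(x) = 5*x^2 + 0*x + 2.78*|x|
L = 10, alpha = 0.0375
Iteration 1: beta = 0.0, y = 3.8693 + 0.0*(3.8693 - 3.8693) = 3.8693
  grad(y) = 38.693, v = y - alpha*grad = 2.4183
  prox(v) = soft_thresh(2.4183, 0.1043) = 2.3141
Iteration 2: beta = 0.3333, y = 2.3141 + 0.3333*(2.3141 - 3.8693) = 1.7957
  grad(y) = 17.9565, v = y - alpha*grad = 1.1223
  prox(v) = soft_thresh(1.1223, 0.1043) = 1.018
Iteration 3: beta = 0.5, y = 1.018 + 0.5*(1.018 - 2.3141) = 0.37
  grad(y) = 3.7002, v = y - alpha*grad = 0.2313
  prox(v) = soft_thresh(0.2313, 0.1043) = 0.127
f(x_3) = 5*0.127^2 + 0*0.127 + 2.78*|0.127| = 0.4337


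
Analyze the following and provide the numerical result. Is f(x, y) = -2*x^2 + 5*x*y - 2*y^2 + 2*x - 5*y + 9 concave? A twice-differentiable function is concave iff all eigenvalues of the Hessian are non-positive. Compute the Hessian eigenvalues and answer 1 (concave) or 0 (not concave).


The Hessian of f(x,y) = -2*x^2 + 5*x*y - 2*y^2 + 2*x - 5*y + 9 is:
H = [[-4, 5], [5, -4]]
Trace = -4 - 4 = -8
Determinant = -4*-4 - (5)^2 = -9
Discriminant = (-8)^2 - 4*-9 = 100.0
Eigenvalues: lambda_1 = -9.0, lambda_2 = 1.0
The function is not concave.

0


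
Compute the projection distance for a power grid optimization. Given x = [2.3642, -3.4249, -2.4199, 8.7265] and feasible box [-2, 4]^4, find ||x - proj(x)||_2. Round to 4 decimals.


Project each component onto [-2, 4].
clip(2.3642) = 2.3642, clip(-3.4249) = -2.0, clip(-2.4199) = -2.0, clip(8.7265) = 4.0
Projection = [2.3642, -2.0, -2.0, 4.0]
Squared diffs: [0.0, 2.0303, 0.1763, 22.3398]
Distance = sqrt(24.5464) = 4.9544


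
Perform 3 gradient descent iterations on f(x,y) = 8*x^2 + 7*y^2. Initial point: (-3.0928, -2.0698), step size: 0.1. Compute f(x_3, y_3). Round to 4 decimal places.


Gradient descent on f(x,y) = 8*x^2 + 7*y^2.
Starting point: (-3.0928, -2.0698), alpha = 0.1
Step 1: grad_x = 2*8*-3.0928 = -49.4848, grad_y = 2*7*-2.0698 = -28.9772
  x_1 = -3.0928 - 0.1*-49.4848 = 1.8557
  y_1 = -2.0698 - 0.1*-28.9772 = 0.8279
Step 2: grad_x = 2*8*1.8557 = 29.6909, grad_y = 2*7*0.8279 = 11.5909
  x_2 = 1.8557 - 0.1*29.6909 = -1.1134
  y_2 = 0.8279 - 0.1*11.5909 = -0.3312
Step 3: grad_x = 2*8*-1.1134 = -17.8145, grad_y = 2*7*-0.3312 = -4.6364
  x_3 = -1.1134 - 0.1*-17.8145 = 0.668
  y_3 = -0.3312 - 0.1*-4.6364 = 0.1325
f(0.668, 0.1325) = 8*0.668^2 + 7*0.1325^2 = 3.6931


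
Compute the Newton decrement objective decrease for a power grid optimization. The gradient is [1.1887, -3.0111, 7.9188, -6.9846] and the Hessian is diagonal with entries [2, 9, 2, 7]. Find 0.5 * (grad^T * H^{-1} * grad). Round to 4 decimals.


Step 1: H is diagonal, so H^(-1) * g = [0.5944, -0.3346, 3.9594, -0.9978].
Step 2: g^T H^(-1) g = sum_i g_i^2 / H_ii
  = (1.1887)^2/2 + (-3.0111)^2/9 + (7.9188)^2/2 + (-6.9846)^2/7
  = 0.7065 + 1.0074 + 31.3537 + 6.9692 = 40.0368
Step 3: Objective decrease = 0.5 * g^T H^(-1) g = 20.0184


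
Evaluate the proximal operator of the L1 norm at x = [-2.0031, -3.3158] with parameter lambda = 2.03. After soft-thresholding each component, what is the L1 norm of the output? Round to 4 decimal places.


Soft-thresholding with lambda = 2.03:
prox(-2.0031) = sign(-2.0031)*max(|-2.0031| - 2.03, 0) = 0.0
prox(-3.3158) = sign(-3.3158)*max(|-3.3158| - 2.03, 0) = -1.2858
prox(x) = [0.0, -1.2858]
||prox(x)||_1 = 0.0 + 1.2858 = 1.2858


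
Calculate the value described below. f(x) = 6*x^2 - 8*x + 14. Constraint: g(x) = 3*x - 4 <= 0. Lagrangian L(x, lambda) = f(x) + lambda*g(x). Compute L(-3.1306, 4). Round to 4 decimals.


Step 1: Evaluate f(x).
f(-3.1306) = 6*(-3.1306)^2 - 8*(-3.1306) + 14 = 97.8487
Step 2: Evaluate g(x).
g(-3.1306) = 3*-3.1306 - 4 = -13.3918
Step 3: Compute Lagrangian.
L = 97.8487 + 4*-13.3918 = 44.2815


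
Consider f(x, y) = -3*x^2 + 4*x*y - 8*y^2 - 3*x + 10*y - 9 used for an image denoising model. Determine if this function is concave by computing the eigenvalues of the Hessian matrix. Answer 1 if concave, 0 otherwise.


The Hessian of f(x,y) = -3*x^2 + 4*x*y - 8*y^2 - 3*x + 10*y - 9 is:
H = [[-6, 4], [4, -16]]
Trace = -6 - 16 = -22
Determinant = -6*-16 - (4)^2 = 80
Discriminant = (-22)^2 - 4*80 = 164.0
Eigenvalues: lambda_1 = -17.4031, lambda_2 = -4.5969
The function is concave.

1


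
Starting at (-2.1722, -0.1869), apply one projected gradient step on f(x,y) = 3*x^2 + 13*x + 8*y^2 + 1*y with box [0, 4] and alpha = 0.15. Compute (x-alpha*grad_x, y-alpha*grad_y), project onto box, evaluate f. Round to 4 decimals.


Step 1: Compute gradient at (-2.1722, -0.1869).
grad_x = 2*3*-2.1722 + 13 = -0.0332
grad_y = 2*8*-0.1869 + 1 = -1.9904
Step 2: Gradient step.
x_raw = -2.1722 - 0.15*-0.0332 = -2.1672
y_raw = -0.1869 - 0.15*-1.9904 = 0.1117
Step 3: Project onto [0, 4].
x_proj = clip(-2.1672) = 0.0
y_proj = clip(0.1117) = 0.1117
Step 4: Evaluate f.
f(0.0, 0.1117) = 0.2114


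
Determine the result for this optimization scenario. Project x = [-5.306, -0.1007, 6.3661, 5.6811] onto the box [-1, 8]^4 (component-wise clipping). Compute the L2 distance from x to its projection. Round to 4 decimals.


Project each component onto [-1, 8].
clip(-5.306) = -1.0, clip(-0.1007) = -0.1007, clip(6.3661) = 6.3661, clip(5.6811) = 5.6811
Projection = [-1.0, -0.1007, 6.3661, 5.6811]
Squared diffs: [18.5416, 0.0, 0.0, 0.0]
Distance = sqrt(18.5416) = 4.306


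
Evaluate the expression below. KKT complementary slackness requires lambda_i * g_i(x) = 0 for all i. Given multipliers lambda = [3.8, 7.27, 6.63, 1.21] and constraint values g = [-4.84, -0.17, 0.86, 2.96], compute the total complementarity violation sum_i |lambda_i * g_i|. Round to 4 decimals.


KKT complementary slackness check:
lambda_1 * g_1 = 3.8 * -4.84 = -18.392
lambda_2 * g_2 = 7.27 * -0.17 = -1.2359
lambda_3 * g_3 = 6.63 * 0.86 = 5.7018
lambda_4 * g_4 = 1.21 * 2.96 = 3.5816
Total violation = 18.392 + 1.2359 + 5.7018 + 3.5816 = 28.9113


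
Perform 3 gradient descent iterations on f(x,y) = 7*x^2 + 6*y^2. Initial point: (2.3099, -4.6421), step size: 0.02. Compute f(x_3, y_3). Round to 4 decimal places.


Gradient descent on f(x,y) = 7*x^2 + 6*y^2.
Starting point: (2.3099, -4.6421), alpha = 0.02
Step 1: grad_x = 2*7*2.3099 = 32.3386, grad_y = 2*6*-4.6421 = -55.7052
  x_1 = 2.3099 - 0.02*32.3386 = 1.6631
  y_1 = -4.6421 - 0.02*-55.7052 = -3.528
Step 2: grad_x = 2*7*1.6631 = 23.2838, grad_y = 2*6*-3.528 = -42.336
  x_2 = 1.6631 - 0.02*23.2838 = 1.1975
  y_2 = -3.528 - 0.02*-42.336 = -2.6813
Step 3: grad_x = 2*7*1.1975 = 16.7643, grad_y = 2*6*-2.6813 = -32.1753
  x_3 = 1.1975 - 0.02*16.7643 = 0.8622
  y_3 = -2.6813 - 0.02*-32.1753 = -2.0378
f(0.8622, -2.0378) = 7*0.8622^2 + 6*(-2.0378)^2 = 30.1184


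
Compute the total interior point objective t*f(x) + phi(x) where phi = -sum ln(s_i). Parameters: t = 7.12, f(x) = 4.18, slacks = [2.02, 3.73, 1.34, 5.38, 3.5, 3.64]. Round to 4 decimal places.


Step 1: Compute log-barrier.
ln values: [0.7031, 1.3164, 0.2927, 1.6827, 1.2528, 1.292]
phi = -(0.7031 + 1.3164 + 0.2927 + 1.6827 + 1.2528 + 1.292) = -6.5396
Step 2: Compute augmented objective.
t*f(x) = 7.12*4.18 = 29.7616
Total = 29.7616 - 6.5396 = 23.222


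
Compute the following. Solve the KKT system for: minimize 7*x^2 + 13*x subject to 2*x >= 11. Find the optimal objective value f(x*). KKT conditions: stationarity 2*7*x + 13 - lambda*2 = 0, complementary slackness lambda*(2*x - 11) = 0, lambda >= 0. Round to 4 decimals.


Step 1: Try lambda = 0 (constraint inactive).
x_unc = -13/(2*7) = -0.9286
Check: 2*-0.9286 = -1.8572 < 11 -- violated!
Step 2: Constraint must be active: 2*x = 11
x* = 11/2 = 5.5
lambda = (2*7*5.5 + 13)/2 = 45.0
Step 3: Compute optimal value.
f(x*) = 7*5.5^2 + 13*5.5 = 283.25


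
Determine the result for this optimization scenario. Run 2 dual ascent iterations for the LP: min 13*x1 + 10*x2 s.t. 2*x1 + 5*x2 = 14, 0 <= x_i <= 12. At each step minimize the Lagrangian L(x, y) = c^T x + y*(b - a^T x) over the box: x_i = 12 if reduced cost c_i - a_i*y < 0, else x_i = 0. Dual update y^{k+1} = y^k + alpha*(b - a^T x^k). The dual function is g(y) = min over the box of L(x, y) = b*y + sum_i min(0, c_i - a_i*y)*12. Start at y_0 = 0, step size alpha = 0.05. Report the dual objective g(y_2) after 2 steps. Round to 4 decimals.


Dual ascent for LP: min 13*x1 + 10*x2, 2*x1 + 5*x2 = 14, 0 <= x_i <= 12
Step 1: y^k = 0.0, reduced costs: (13.0, 10.0)
  x^k = (0.0, 0.0), subgradient = b - a^T x = 14.0
  y^{k+1} = 0.0 + 0.05*14.0 = 0.7
Step 2: y^k = 0.7, reduced costs: (11.6, 6.5)
  x^k = (0.0, 0.0), subgradient = b - a^T x = 14.0
  y^{k+1} = 0.7 + 0.05*14.0 = 1.4
Dual objective at y_2 = 1.4: reduced costs (10.2, 3.0), box minimizer x = (0.0, 0.0)
g(y_2) = b*y + (c1 - a1*y)*x1 + (c2 - a2*y)*x2 = 14*1.4 + 10.2*0.0 + 3.0*0.0 = 19.6 + 0.0 + 0.0 = 19.6


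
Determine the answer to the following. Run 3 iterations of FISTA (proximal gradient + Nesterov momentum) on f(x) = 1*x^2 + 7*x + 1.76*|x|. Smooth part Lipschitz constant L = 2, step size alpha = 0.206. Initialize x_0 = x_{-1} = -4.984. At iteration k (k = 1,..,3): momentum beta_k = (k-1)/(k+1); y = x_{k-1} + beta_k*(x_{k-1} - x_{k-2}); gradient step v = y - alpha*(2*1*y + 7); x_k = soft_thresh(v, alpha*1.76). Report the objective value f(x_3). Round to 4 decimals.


FISTA on f(x) = 1*x^2 + 7*x + 1.76*|x|
L = 2, alpha = 0.206
Iteration 1: beta = 0.0, y = -4.984 + 0.0*(-4.984 + 4.984) = -4.984
  grad(y) = -2.968, v = y - alpha*grad = -4.3726
  prox(v) = soft_thresh(-4.3726, 0.3626) = -4.01
Iteration 2: beta = 0.3333, y = -4.01 + 0.3333*(-4.01 + 4.984) = -3.6854
  grad(y) = -0.3708, v = y - alpha*grad = -3.609
  prox(v) = soft_thresh(-3.609, 0.3626) = -3.2464
Iteration 3: beta = 0.5, y = -3.2464 + 0.5*(-3.2464 + 4.01) = -2.8646
  grad(y) = 1.2707, v = y - alpha*grad = -3.1264
  prox(v) = soft_thresh(-3.1264, 0.3626) = -2.7639
f(x_3) = 1*(-2.7639)^2 + 7*(-2.7639) + 1.76*|-2.7639| = -6.8437


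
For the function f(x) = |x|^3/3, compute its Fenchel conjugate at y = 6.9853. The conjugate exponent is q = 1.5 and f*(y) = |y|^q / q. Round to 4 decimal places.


The conjugate exponent q satisfies 1/p + 1/q = 1.
p = 3, so q = 3/(3 - 1) = 1.5
|y|^q = 6.9853^1.5 = 18.462
f*(6.9853) = 18.462 / 1.5 = 12.308


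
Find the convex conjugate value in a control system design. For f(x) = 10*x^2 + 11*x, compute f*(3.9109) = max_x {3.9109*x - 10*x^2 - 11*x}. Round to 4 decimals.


f*(y) = sup_x {y*x - a*x^2 - b*x} = sup_x {(y-b)*x - a*x^2}
FOC: (y - b) - 2a*x = 0 => x* = (y - b)/(2a)
x* = (3.9109 - 11)/(2*10) = -0.3545
f*(3.9109) = (y-b)^2/(4a) = (3.9109 - 11)^2/(4*10)
= 50.2553/40 = 1.2564


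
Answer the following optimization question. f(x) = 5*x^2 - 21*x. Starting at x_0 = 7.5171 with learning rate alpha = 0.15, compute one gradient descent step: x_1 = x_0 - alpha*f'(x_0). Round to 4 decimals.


We compute the gradient at x_0 and apply the update.
f'(x) = 10*x - 21
f'(7.5171) = 10*7.5171 - 21 = 54.171
x_1 = 7.5171 - 0.15*54.171 = -0.6086


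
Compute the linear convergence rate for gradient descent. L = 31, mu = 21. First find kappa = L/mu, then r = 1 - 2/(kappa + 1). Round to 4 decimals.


Step 1: Compute the condition number.
kappa = L/mu = 31/21 = 1.4762
Step 2: Compute the convergence rate.
r = 1 - 2/(kappa + 1) = 1 - 2*mu/(L + mu) = (L - mu)/(L + mu) = 10/52 = 0.1923


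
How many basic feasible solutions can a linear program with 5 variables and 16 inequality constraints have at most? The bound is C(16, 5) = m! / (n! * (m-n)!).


Each vertex corresponds to some choice of n active constraints out of m, so the number of vertices is at most C(m, n) = m! / (n!(m-n)!).
m = 16, n = 5
Numerator: 16 * 15 * 14 * 13 * 12
Denominator: 5! = 120
C(16, 5) = 4368


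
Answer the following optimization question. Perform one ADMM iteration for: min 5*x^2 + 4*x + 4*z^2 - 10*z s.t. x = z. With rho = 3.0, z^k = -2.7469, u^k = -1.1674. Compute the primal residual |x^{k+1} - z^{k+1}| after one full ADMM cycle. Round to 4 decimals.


ADMM iteration with rho = 3.0, z^k = -2.7469, u^k = -1.1674
Step 1: x-update.
Minimize 5*x^2 + 4*x + (3.0/2)*(x + 2.7469 - 1.1674)^2
FOC: (2*5 + 3.0)*x = -4 + 3.0*(-2.7469 + 1.1674)
x^{k+1} = -0.6722
Step 2: z-update.
Minimize 4*z^2 - 10*z + (3.0/2)*(-0.6722 - z - 1.1674)^2
FOC: (2*4 + 3.0)*z = 10 + 3.0*(-0.6722 - 1.1674)
z^{k+1} = 0.4074
Step 3: u-update.
u^{k+1} = -1.1674 - 0.6722 - 0.4074 = -2.247
Step 4: Primal residual = |-0.6722 - 0.4074| = 1.0796


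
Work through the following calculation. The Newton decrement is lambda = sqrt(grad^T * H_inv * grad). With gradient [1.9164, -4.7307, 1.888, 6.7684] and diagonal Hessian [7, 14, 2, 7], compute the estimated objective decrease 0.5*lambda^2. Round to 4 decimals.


Step 1: H is diagonal, so H^(-1) * g = [0.2738, -0.3379, 0.944, 0.9669].
Step 2: g^T H^(-1) g = sum_i g_i^2 / H_ii
  = (1.9164)^2/7 + (-4.7307)^2/14 + (1.888)^2/2 + (6.7684)^2/7
  = 0.5247 + 1.5985 + 1.7823 + 6.5445 = 10.4499
Step 3: Objective decrease = 0.5 * g^T H^(-1) g = 5.225


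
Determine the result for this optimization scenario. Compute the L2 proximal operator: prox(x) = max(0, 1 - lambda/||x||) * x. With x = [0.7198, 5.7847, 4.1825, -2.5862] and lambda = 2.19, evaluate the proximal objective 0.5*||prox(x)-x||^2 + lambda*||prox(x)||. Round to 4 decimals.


Step 1: Compute ||x||.
||x|| = 7.6264
Step 2: Compute scaling factor.
scale = max(0, 1 - 2.19/7.6264) = 0.7128
Step 3: prox(x) = [0.5131, 4.1236, 2.9815, -1.8435]
||prox(x)|| = 5.4364
Step 4: Proximal objective.
0.5*||prox-x||^2 = 2.3981
lambda*||prox|| = 11.9057
Total = 14.3039


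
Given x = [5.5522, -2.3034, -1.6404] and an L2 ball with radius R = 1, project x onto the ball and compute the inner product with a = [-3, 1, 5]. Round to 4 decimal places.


Step 1: Compute ||x|| (intermediates to 6 decimals).
||x|| = sqrt(5.5522^2 + (-2.3034)^2 + (-1.6404)^2) = 6.23085
Step 2: Project.
Since ||x|| > R, scale = R/||x|| = 1/6.23085 = 0.160492, proj(x) = scale * x
proj(x) = [0.891084, -0.369677, -0.263271]
Step 3: Dot product.
a^T * proj(x) = -3*0.891084 + 1*(-0.369677) + 5*(-0.263271) = -4.3593


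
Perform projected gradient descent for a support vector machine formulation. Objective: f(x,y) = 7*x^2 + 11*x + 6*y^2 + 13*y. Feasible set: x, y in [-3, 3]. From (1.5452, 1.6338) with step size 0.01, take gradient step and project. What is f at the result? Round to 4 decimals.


Step 1: Compute gradient at (1.5452, 1.6338).
grad_x = 2*7*1.5452 + 11 = 32.6328
grad_y = 2*6*1.6338 + 13 = 32.6056
Step 2: Gradient step.
x_raw = 1.5452 - 0.01*32.6328 = 1.2189
y_raw = 1.6338 - 0.01*32.6056 = 1.3077
Step 3: Project onto [-3, 3].
x_proj = clip(1.2189) = 1.2189
y_proj = clip(1.3077) = 1.3077
Step 4: Evaluate f.
f(1.2189, 1.3077) = 51.069


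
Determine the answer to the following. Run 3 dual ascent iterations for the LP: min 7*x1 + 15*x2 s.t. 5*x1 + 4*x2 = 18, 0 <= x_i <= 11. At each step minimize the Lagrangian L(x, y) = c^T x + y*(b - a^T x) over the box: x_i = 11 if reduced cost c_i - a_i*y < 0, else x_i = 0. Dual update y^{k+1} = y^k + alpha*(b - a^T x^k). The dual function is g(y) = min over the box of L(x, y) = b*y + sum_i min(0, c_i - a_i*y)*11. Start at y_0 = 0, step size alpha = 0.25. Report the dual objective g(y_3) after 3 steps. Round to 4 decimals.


Dual ascent for LP: min 7*x1 + 15*x2, 5*x1 + 4*x2 = 18, 0 <= x_i <= 11
Step 1: y^k = 0.0, reduced costs: (7.0, 15.0)
  x^k = (0.0, 0.0), subgradient = b - a^T x = 18.0
  y^{k+1} = 0.0 + 0.25*18.0 = 4.5
Step 2: y^k = 4.5, reduced costs: (-15.5, -3.0)
  x^k = (11.0, 11.0), subgradient = b - a^T x = -81.0
  y^{k+1} = 4.5 + 0.25*-81.0 = -15.75
Step 3: y^k = -15.75, reduced costs: (85.75, 78.0)
  x^k = (0.0, 0.0), subgradient = b - a^T x = 18.0
  y^{k+1} = -15.75 + 0.25*18.0 = -11.25
Dual objective at y_3 = -11.25: reduced costs (63.25, 60.0), box minimizer x = (0.0, 0.0)
g(y_3) = b*y + (c1 - a1*y)*x1 + (c2 - a2*y)*x2 = 18*(-11.25) + 63.25*0.0 + 60.0*0.0 = -202.5 + 0.0 + 0.0 = -202.5


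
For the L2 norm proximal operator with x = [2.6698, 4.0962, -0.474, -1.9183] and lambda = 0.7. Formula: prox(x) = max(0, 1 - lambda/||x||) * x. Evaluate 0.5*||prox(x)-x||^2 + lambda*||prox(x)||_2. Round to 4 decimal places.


Step 1: Compute ||x||.
||x|| = 5.2736
Step 2: Compute scaling factor.
scale = max(0, 1 - 0.7/5.2736) = 0.8673
Step 3: prox(x) = [2.3154, 3.5525, -0.4111, -1.6637]
||prox(x)|| = 4.5736
Step 4: Proximal objective.
0.5*||prox-x||^2 = 0.245
lambda*||prox|| = 3.2015
Total = 3.4465


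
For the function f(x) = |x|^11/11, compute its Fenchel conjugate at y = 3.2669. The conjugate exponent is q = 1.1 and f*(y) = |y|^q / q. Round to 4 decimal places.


The conjugate exponent q satisfies 1/p + 1/q = 1.
p = 11, so q = 11/(11 - 1) = 1.1
|y|^q = 3.2669^1.1 = 3.6775
f*(3.2669) = 3.6775 / 1.1 = 3.3432


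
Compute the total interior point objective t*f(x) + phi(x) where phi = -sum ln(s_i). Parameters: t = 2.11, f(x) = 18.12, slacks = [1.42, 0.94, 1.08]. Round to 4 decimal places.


Step 1: Compute log-barrier.
ln values: [0.3507, -0.0619, 0.077]
phi = -(0.3507 - 0.0619 + 0.077) = -0.3657
Step 2: Compute augmented objective.
t*f(x) = 2.11*18.12 = 38.2332
Total = 38.2332 - 0.3657 = 37.8675


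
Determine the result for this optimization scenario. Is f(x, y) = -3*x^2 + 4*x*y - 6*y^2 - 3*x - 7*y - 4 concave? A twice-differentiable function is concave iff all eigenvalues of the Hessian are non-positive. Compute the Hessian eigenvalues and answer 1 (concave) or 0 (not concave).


The Hessian of f(x,y) = -3*x^2 + 4*x*y - 6*y^2 - 3*x - 7*y - 4 is:
H = [[-6, 4], [4, -12]]
Trace = -6 - 12 = -18
Determinant = -6*-12 - (4)^2 = 56
Discriminant = (-18)^2 - 4*56 = 100.0
Eigenvalues: lambda_1 = -14.0, lambda_2 = -4.0
The function is concave.

1


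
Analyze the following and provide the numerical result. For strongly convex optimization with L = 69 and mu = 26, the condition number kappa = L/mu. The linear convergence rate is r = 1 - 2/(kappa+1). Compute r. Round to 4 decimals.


Step 1: Compute the condition number.
kappa = L/mu = 69/26 = 2.6538
Step 2: Compute the convergence rate.
r = 1 - 2/(kappa + 1) = 1 - 2*mu/(L + mu) = (L - mu)/(L + mu) = 43/95 = 0.4526


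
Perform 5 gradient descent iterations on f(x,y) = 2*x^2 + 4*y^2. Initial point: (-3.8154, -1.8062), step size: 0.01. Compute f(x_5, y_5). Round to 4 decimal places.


Gradient descent on f(x,y) = 2*x^2 + 4*y^2.
Starting point: (-3.8154, -1.8062), alpha = 0.01
Step 1: grad_x = 2*2*-3.8154 = -15.2616, grad_y = 2*4*-1.8062 = -14.4496
  x_1 = -3.8154 - 0.01*-15.2616 = -3.6628
  y_1 = -1.8062 - 0.01*-14.4496 = -1.6617
Step 2: grad_x = 2*2*-3.6628 = -14.6511, grad_y = 2*4*-1.6617 = -13.2936
  x_2 = -3.6628 - 0.01*-14.6511 = -3.5163
  y_2 = -1.6617 - 0.01*-13.2936 = -1.5288
Step 3: grad_x = 2*2*-3.5163 = -14.0651, grad_y = 2*4*-1.5288 = -12.2301
  x_3 = -3.5163 - 0.01*-14.0651 = -3.3756
  y_3 = -1.5288 - 0.01*-12.2301 = -1.4065
Step 4: grad_x = 2*2*-3.3756 = -13.5025, grad_y = 2*4*-1.4065 = -11.2517
  x_4 = -3.3756 - 0.01*-13.5025 = -3.2406
  y_4 = -1.4065 - 0.01*-11.2517 = -1.2939
Step 5: grad_x = 2*2*-3.2406 = -12.9624, grad_y = 2*4*-1.2939 = -10.3516
  x_5 = -3.2406 - 0.01*-12.9624 = -3.111
  y_5 = -1.2939 - 0.01*-10.3516 = -1.1904
f(-3.111, -1.1904) = 2*(-3.111)^2 + 4*(-1.1904)^2 = 25.0248


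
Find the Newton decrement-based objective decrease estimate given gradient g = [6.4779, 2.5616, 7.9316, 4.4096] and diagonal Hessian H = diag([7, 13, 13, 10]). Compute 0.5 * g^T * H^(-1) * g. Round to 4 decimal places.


Step 1: H is diagonal, so H^(-1) * g = [0.9254, 0.197, 0.6101, 0.441].
Step 2: g^T H^(-1) g = sum_i g_i^2 / H_ii
  = (6.4779)^2/7 + (2.5616)^2/13 + (7.9316)^2/13 + (4.4096)^2/10
  = 5.9947 + 0.5048 + 4.8393 + 1.9445 = 13.2832
Step 3: Objective decrease = 0.5 * g^T H^(-1) g = 6.6416


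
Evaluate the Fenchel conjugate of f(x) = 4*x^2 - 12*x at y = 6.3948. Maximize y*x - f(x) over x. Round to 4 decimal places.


f*(y) = sup_x {y*x - a*x^2 - b*x} = sup_x {(y-b)*x - a*x^2}
FOC: (y - b) - 2a*x = 0 => x* = (y - b)/(2a)
x* = (6.3948 + 12)/(2*4) = 2.2994
f*(6.3948) = (y-b)^2/(4a) = (6.3948 + 12)^2/(4*4)
= 338.3687/16 = 21.148


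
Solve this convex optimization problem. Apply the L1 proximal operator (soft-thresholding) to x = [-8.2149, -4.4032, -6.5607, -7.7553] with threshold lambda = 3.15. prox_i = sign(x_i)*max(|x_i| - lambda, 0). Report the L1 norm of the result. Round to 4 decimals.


Soft-thresholding with lambda = 3.15:
prox(-8.2149) = sign(-8.2149)*max(|-8.2149| - 3.15, 0) = -5.0649
prox(-4.4032) = sign(-4.4032)*max(|-4.4032| - 3.15, 0) = -1.2532
prox(-6.5607) = sign(-6.5607)*max(|-6.5607| - 3.15, 0) = -3.4107
prox(-7.7553) = sign(-7.7553)*max(|-7.7553| - 3.15, 0) = -4.6053
prox(x) = [-5.0649, -1.2532, -3.4107, -4.6053]
||prox(x)||_1 = 5.0649 + 1.2532 + 3.4107 + 4.6053 = 14.3341


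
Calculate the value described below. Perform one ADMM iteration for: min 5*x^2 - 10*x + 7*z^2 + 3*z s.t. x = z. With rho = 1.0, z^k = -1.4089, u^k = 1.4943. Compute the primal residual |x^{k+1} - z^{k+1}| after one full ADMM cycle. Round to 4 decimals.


ADMM iteration with rho = 1.0, z^k = -1.4089, u^k = 1.4943
Step 1: x-update.
Minimize 5*x^2 - 10*x + (1.0/2)*(x + 1.4089 + 1.4943)^2
FOC: (2*5 + 1.0)*x = 10 + 1.0*(-1.4089 - 1.4943)
x^{k+1} = 0.6452
Step 2: z-update.
Minimize 7*z^2 + 3*z + (1.0/2)*(0.6452 - z + 1.4943)^2
FOC: (2*7 + 1.0)*z = -3 + 1.0*(0.6452 + 1.4943)
z^{k+1} = -0.0574
Step 3: u-update.
u^{k+1} = 1.4943 + 0.6452 + 0.0574 = 2.1968
Step 4: Primal residual = |0.6452 + 0.0574| = 0.7025


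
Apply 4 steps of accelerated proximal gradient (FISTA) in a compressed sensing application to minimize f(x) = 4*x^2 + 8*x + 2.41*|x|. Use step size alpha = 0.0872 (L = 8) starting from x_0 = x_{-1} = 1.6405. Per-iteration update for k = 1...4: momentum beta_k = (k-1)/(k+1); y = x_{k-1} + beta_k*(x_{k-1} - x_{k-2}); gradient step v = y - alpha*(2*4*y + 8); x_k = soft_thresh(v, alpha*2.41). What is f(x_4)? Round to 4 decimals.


FISTA on f(x) = 4*x^2 + 8*x + 2.41*|x|
L = 8, alpha = 0.0872
Iteration 1: beta = 0.0, y = 1.6405 + 0.0*(1.6405 - 1.6405) = 1.6405
  grad(y) = 21.124, v = y - alpha*grad = -0.2015
  prox(v) = soft_thresh(-0.2015, 0.2102) = 0.0
Iteration 2: beta = 0.3333, y = 0.0 + 0.3333*(0.0 - 1.6405) = -0.5468
  grad(y) = 3.6253, v = y - alpha*grad = -0.863
  prox(v) = soft_thresh(-0.863, 0.2102) = -0.6528
Iteration 3: beta = 0.5, y = -0.6528 + 0.5*(-0.6528 - 0.0) = -0.9792
  grad(y) = 0.1663, v = y - alpha*grad = -0.9937
  prox(v) = soft_thresh(-0.9937, 0.2102) = -0.7836
Iteration 4: beta = 0.6, y = -0.7836 + 0.6*(-0.7836 + 0.6528) = -0.862
  grad(y) = 1.1039, v = y - alpha*grad = -0.9583
  prox(v) = soft_thresh(-0.9583, 0.2102) = -0.7481
f(x_4) = 4*(-0.7481)^2 + 8*(-0.7481) + 2.41*|-0.7481| = -1.9433
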